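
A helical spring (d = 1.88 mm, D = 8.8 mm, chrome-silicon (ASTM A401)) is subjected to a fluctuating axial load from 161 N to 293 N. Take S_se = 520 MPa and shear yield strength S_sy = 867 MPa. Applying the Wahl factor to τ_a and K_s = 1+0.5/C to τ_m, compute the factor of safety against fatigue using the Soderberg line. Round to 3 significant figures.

0.646

C = D/d = 8.8/1.88 = 4.6809; K_W = (4C−1)/(4C−4)+0.615/C = 1.3351; K_s = 1+0.5/C = 1.1068
F_a = (F_max−F_min)/2 = 66 N; F_m = (F_max+F_min)/2 = 227 N
τ_a = K_W·8F_aD/(πd³) = 1.3351 × 222.58 = 297.18 MPa
τ_m = K_s·8F_mD/(πd³) = 1.1068 × 765.55 = 847.33 MPa
Soderberg: 1/n_f = τ_a/S_se + τ_m/S_sy = 297.18/520 + 847.33/867 = 0.57150 + 0.97731 = 1.5488
n_f = 1/1.5488 = 0.6457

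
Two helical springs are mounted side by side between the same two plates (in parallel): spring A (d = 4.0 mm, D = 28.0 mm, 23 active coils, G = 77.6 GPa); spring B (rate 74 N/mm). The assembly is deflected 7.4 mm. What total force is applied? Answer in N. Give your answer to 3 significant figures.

k_A = Gd⁴/(8D³N_a) = (77.6×10³)(4.0⁴)/(8·28.0³·23) = 4.9182 N/mm
Parallel: k_eq = 4.9182 + 74 = 78.918 N/mm
F = k_eq·δ = 78.918·7.4 = 583.99 N

584 N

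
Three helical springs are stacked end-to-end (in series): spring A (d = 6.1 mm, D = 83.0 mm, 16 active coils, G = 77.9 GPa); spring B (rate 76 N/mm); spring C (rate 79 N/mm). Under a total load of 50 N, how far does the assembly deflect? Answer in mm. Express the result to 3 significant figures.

35.2 mm

k_A = Gd⁴/(8D³N_a) = (77.9×10³)(6.1⁴)/(8·83.0³·16) = 1.4737 N/mm
Series: 1/k_eq = 1/1.4737 + 1/76 + 1/79 = 0.70437; k_eq = 1.4197 N/mm
δ = F/k_eq = 50/1.4197 = 35.219 mm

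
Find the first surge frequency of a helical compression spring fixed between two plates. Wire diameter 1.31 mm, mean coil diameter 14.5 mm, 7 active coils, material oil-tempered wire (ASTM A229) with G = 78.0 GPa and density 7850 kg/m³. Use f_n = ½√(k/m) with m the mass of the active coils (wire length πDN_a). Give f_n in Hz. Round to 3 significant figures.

k = Gd⁴/(8D³N_a) = (78.0×10³)(1.31⁴)/(8·14.5³·7) = 1.3455 N/mm = 1345.5 N/m
Wire length L = πDN_a = π·14.5·7 = 318.87 mm
m = ρ·(πd²/4)·L = 7850 × 1.3478×10⁻⁶ m² × 0.31887 m = 0.0033738 kg
f_n = ½√(k/m) = 0.5·√(1345.5/0.0033738) = 0.5·√(3.9881e+05) = 315.76 Hz

316 Hz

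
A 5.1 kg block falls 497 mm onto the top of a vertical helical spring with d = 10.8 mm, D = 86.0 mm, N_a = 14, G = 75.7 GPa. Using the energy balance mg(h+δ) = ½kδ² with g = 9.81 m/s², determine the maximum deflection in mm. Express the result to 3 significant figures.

k = Gd⁴/(8D³N_a) = (75.7×10³)(10.8⁴)/(8·86.0³·14) = 14.457 N/mm
W = mg = 5.1 × 9.81 = 50.031 N
½kδ² − Wδ − Wh = 0 → δ = (W + √(W² + 2kWh))/k
δ = (50.031 + √(2503.1 + 718957))/14.457 = (50.031 + 849.39)/14.457 = 62.214 mm

62.2 mm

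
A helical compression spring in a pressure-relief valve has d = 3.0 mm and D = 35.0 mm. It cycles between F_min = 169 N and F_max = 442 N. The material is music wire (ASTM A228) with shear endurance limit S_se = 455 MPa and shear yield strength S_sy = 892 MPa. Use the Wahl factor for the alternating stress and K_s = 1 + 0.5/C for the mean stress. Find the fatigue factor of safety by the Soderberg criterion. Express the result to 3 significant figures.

0.436

C = D/d = 35.0/3.0 = 11.6667; K_W = (4C−1)/(4C−4)+0.615/C = 1.1230; K_s = 1+0.5/C = 1.0429
F_a = (F_max−F_min)/2 = 136.5 N; F_m = (F_max+F_min)/2 = 305.5 N
τ_a = K_W·8F_aD/(πd³) = 1.1230 × 450.59 = 506.02 MPa
τ_m = K_s·8F_mD/(πd³) = 1.0429 × 1008.5 = 1051.7 MPa
Soderberg: 1/n_f = τ_a/S_se + τ_m/S_sy = 506.02/455 + 1051.7/892 = 1.11213 + 1.17900 = 2.2911
n_f = 1/2.2911 = 0.4365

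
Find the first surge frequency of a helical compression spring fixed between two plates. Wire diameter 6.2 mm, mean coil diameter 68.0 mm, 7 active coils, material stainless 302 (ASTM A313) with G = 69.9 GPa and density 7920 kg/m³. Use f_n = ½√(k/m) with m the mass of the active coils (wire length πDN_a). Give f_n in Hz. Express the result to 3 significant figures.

k = Gd⁴/(8D³N_a) = (69.9×10³)(6.2⁴)/(8·68.0³·7) = 5.8658 N/mm = 5865.8 N/m
Wire length L = πDN_a = π·68.0·7 = 1495.4 mm
m = ρ·(πd²/4)·L = 7920 × 30.191×10⁻⁶ m² × 1.4954 m = 0.35757 kg
f_n = ½√(k/m) = 0.5·√(5865.8/0.35757) = 0.5·√(16405) = 64.041 Hz

64.0 Hz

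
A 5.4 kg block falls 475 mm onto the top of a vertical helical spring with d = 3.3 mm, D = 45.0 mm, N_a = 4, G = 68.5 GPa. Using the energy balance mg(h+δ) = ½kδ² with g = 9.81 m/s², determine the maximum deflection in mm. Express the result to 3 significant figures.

155 mm

k = Gd⁴/(8D³N_a) = (68.5×10³)(3.3⁴)/(8·45.0³·4) = 2.7859 N/mm
W = mg = 5.4 × 9.81 = 52.974 N
½kδ² − Wδ − Wh = 0 → δ = (W + √(W² + 2kWh))/k
δ = (52.974 + √(2806.2 + 140199))/2.7859 = (52.974 + 378.16)/2.7859 = 154.76 mm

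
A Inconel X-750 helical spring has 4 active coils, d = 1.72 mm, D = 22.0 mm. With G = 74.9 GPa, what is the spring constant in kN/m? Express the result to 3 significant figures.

k = Gd⁴/(8D³N_a) = (74.9×10³ × 1.72⁴) / (8 × 22.0³ × 4)
  = 655535 / 340736 = 1.9239 N/mm

1.92 kN/m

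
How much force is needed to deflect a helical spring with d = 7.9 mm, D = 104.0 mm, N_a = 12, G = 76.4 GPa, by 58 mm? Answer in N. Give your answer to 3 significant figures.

160 N

k = Gd⁴/(8D³N_a) = (76.4×10³)(7.9⁴)/(8·104.0³·12) = 2.7557 N/mm
F = k·δ = 2.7557 × 58 = 159.83 N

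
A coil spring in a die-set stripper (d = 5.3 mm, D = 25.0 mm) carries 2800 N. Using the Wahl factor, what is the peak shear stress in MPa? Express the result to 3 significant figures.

Spring index C = D/d = 25.0/5.3 = 4.7170
K_W = (4C−1)/(4C−4) + 0.615/C = 17.868/14.868 + 0.1304 = 1.3322
τ₀ = 8FD/(πd³) = 8·2800·25.0/(π·5.3³) = 560000/467.71 = 1197.3 MPa
τ_max = K·τ₀ = 1.3322 × 1197.3 = 1595 MPa

1600 MPa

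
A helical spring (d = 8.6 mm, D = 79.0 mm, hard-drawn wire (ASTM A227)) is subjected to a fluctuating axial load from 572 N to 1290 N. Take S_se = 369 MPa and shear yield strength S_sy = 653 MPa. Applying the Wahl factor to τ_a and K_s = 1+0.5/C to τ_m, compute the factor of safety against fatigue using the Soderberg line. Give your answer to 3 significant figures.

C = D/d = 79.0/8.6 = 9.1860; K_W = (4C−1)/(4C−4)+0.615/C = 1.1586; K_s = 1+0.5/C = 1.0544
F_a = (F_max−F_min)/2 = 359 N; F_m = (F_max+F_min)/2 = 931 N
τ_a = K_W·8F_aD/(πd³) = 1.1586 × 113.54 = 131.55 MPa
τ_m = K_s·8F_mD/(πd³) = 1.0544 × 294.46 = 310.48 MPa
Soderberg: 1/n_f = τ_a/S_se + τ_m/S_sy = 131.55/369 + 310.48/653 = 0.35650 + 0.47547 = 0.83198
n_f = 1/0.83198 = 1.202

1.20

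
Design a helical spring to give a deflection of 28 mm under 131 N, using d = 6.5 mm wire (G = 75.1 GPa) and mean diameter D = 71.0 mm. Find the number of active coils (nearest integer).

Required rate k = F/δ = 131/28 = 4.6786 N/mm
N_a = Gd⁴/(8D³k) = (75.1×10³ × 6.5⁴)/(8 × 71.0³ × 4.6786)
    = 1.34058e+08 / 1.33961e+07 = 10.01 → 10 coils

10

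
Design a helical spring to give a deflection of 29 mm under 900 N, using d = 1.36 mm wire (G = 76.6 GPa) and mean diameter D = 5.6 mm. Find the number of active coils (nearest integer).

Required rate k = F/δ = 900/29 = 31.034 N/mm
N_a = Gd⁴/(8D³k) = (76.6×10³ × 1.36⁴)/(8 × 5.6³ × 31.034)
    = 262050 / 43601.2 = 6.01 → 6 coils

6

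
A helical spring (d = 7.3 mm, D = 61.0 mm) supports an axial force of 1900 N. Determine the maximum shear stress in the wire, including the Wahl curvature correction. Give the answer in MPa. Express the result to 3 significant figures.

892 MPa

Spring index C = D/d = 61.0/7.3 = 8.3562
K_W = (4C−1)/(4C−4) + 0.615/C = 32.425/29.425 + 0.0736 = 1.1756
τ₀ = 8FD/(πd³) = 8·1900·61.0/(π·7.3³) = 927200/1222.1 = 758.67 MPa
τ_max = K·τ₀ = 1.1756 × 758.67 = 891.86 MPa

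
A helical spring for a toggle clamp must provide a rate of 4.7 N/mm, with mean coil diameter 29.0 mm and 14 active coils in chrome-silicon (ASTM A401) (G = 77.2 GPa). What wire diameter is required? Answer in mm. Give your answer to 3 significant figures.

3.59 mm

d = (8D³N_a·k / G)^(1/4) = (8·29.0³·14·4.7 / (77.2×10³))^0.25
  = (166.3)^0.25 = 3.5911 mm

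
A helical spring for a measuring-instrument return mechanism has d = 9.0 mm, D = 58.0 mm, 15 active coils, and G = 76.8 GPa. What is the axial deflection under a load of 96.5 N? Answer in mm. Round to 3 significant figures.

k = Gd⁴/(8D³N_a) = (76.8×10³)(9.0⁴)/(8·58.0³·15) = 21.521 N/mm
δ = F/k = 96.5 / 21.521 = 4.484 mm

4.48 mm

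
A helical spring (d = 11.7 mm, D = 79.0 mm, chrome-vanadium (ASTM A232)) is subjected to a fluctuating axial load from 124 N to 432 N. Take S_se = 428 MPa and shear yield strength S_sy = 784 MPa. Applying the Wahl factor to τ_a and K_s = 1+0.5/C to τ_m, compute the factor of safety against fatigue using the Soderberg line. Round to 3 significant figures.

C = D/d = 79.0/11.7 = 6.7521; K_W = (4C−1)/(4C−4)+0.615/C = 1.2215; K_s = 1+0.5/C = 1.0741
F_a = (F_max−F_min)/2 = 154 N; F_m = (F_max+F_min)/2 = 278 N
τ_a = K_W·8F_aD/(πd³) = 1.2215 × 19.343 = 23.627 MPa
τ_m = K_s·8F_mD/(πd³) = 1.0741 × 34.918 = 37.504 MPa
Soderberg: 1/n_f = τ_a/S_se + τ_m/S_sy = 23.627/428 + 37.504/784 = 0.05520 + 0.04784 = 0.10304
n_f = 1/0.10304 = 9.705

9.70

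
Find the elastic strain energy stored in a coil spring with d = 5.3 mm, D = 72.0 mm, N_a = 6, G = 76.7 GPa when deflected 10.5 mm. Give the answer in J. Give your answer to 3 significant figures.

k = Gd⁴/(8D³N_a) = (76.7×10³)(5.3⁴)/(8·72.0³·6) = 3.378 N/mm
U = ½kδ² = 0.5 × 3.378 × 10.5² = 186.21 N·mm = 0.18621 J

0.186 J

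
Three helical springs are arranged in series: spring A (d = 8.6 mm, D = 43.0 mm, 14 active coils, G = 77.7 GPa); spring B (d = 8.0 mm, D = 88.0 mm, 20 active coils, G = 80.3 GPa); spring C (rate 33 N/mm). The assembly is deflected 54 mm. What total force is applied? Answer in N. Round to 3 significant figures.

k_A = Gd⁴/(8D³N_a) = (77.7×10³)(8.6⁴)/(8·43.0³·14) = 47.73 N/mm
k_B = Gd⁴/(8D³N_a) = (80.3×10³)(8.0⁴)/(8·88.0³·20) = 3.0165 N/mm
Series: 1/k_eq = 1/47.73 + 1/3.0165 + 1/33 = 0.38276; k_eq = 2.6126 N/mm
F = k_eq·δ = 2.6126·54 = 141.08 N

141 N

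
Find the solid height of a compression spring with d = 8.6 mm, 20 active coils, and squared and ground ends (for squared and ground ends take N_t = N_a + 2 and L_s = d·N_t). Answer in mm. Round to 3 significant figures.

squared and ground ends: N_t = N_a + 2 = 20 + 2 = 22
L_s = d·N_t = 8.6 × 22 = 189.2 mm

189 mm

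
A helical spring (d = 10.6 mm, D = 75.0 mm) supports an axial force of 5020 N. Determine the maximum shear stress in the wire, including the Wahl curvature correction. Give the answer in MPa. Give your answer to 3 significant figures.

974 MPa

Spring index C = D/d = 75.0/10.6 = 7.0755
K_W = (4C−1)/(4C−4) + 0.615/C = 27.302/24.302 + 0.0869 = 1.2104
τ₀ = 8FD/(πd³) = 8·5020·75.0/(π·10.6³) = 3.012e+06/3741.7 = 804.98 MPa
τ_max = K·τ₀ = 1.2104 × 804.98 = 974.33 MPa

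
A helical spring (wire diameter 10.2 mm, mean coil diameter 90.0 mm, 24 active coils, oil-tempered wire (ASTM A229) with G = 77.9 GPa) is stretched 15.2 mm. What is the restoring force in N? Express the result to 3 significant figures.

91.6 N

k = Gd⁴/(8D³N_a) = (77.9×10³)(10.2⁴)/(8·90.0³·24) = 6.0243 N/mm
F = k·δ = 6.0243 × 15.2 = 91.57 N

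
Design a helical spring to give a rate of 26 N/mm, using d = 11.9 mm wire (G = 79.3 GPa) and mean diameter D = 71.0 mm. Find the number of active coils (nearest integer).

21

N_a = Gd⁴/(8D³k) = (79.3×10³ × 11.9⁴)/(8 × 71.0³ × 26)
    = 1.59023e+09 / 7.44455e+07 = 21.36 → 21 coils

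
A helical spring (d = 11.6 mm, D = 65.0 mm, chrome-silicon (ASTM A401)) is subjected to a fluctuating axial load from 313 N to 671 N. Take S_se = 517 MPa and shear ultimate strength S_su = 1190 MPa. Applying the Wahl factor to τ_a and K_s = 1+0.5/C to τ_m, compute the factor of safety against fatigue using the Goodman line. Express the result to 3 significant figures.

10.6

C = D/d = 65.0/11.6 = 5.6034; K_W = (4C−1)/(4C−4)+0.615/C = 1.2727; K_s = 1+0.5/C = 1.0892
F_a = (F_max−F_min)/2 = 179 N; F_m = (F_max+F_min)/2 = 492 N
τ_a = K_W·8F_aD/(πd³) = 1.2727 × 18.982 = 24.157 MPa
τ_m = K_s·8F_mD/(πd³) = 1.0892 × 52.173 = 56.828 MPa
Goodman: 1/n_f = τ_a/S_se + τ_m/S_su = 24.157/517 + 56.828/1190 = 0.04673 + 0.04775 = 0.094481
n_f = 1/0.094481 = 10.58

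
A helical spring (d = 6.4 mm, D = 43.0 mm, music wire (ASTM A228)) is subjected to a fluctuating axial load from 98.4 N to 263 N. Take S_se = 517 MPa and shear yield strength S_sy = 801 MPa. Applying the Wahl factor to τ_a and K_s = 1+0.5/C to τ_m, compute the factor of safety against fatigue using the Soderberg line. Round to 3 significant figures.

C = D/d = 43.0/6.4 = 6.7188; K_W = (4C−1)/(4C−4)+0.615/C = 1.2227; K_s = 1+0.5/C = 1.0744
F_a = (F_max−F_min)/2 = 82.3 N; F_m = (F_max+F_min)/2 = 180.7 N
τ_a = K_W·8F_aD/(πd³) = 1.2227 × 34.377 = 42.032 MPa
τ_m = K_s·8F_mD/(πd³) = 1.0744 × 75.479 = 81.096 MPa
Soderberg: 1/n_f = τ_a/S_se + τ_m/S_sy = 42.032/517 + 81.096/801 = 0.08130 + 0.10124 = 0.18254
n_f = 1/0.18254 = 5.478

5.48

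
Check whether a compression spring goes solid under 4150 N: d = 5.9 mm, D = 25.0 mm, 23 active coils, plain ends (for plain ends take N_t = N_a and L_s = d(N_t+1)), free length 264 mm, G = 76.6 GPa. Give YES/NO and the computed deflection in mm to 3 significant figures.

YES, δ = 129 mm

k = Gd⁴/(8D³N_a) = (76.6×10³)(5.9⁴)/(8·25.0³·23) = 32.285 N/mm
N_t = 23; L_s = 5.9·24 = 141.6 mm; δ_solid = L₀ − L_s = 264 − 141.6 = 122.4 mm
δ = F/k = 4150/32.285 = 128.54 mm
δ ≥ δ_solid → spring goes solid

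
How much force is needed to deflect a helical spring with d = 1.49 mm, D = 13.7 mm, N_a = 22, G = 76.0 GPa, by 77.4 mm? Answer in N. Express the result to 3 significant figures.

k = Gd⁴/(8D³N_a) = (76.0×10³)(1.49⁴)/(8·13.7³·22) = 0.82772 N/mm
F = k·δ = 0.82772 × 77.4 = 64.066 N

64.1 N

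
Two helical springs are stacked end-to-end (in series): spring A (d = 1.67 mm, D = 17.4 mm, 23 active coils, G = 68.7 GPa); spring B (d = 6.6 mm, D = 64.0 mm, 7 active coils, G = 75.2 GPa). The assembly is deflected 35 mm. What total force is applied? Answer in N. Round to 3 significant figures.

18.3 N

k_A = Gd⁴/(8D³N_a) = (68.7×10³)(1.67⁴)/(8·17.4³·23) = 0.55126 N/mm
k_B = Gd⁴/(8D³N_a) = (75.2×10³)(6.6⁴)/(8·64.0³·7) = 9.72 N/mm
Series: 1/k_eq = 1/0.55126 + 1/9.72 = 1.9169; k_eq = 0.52167 N/mm
F = k_eq·δ = 0.52167·35 = 18.259 N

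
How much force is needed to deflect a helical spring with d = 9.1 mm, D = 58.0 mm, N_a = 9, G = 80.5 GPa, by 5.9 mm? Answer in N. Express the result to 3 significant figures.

k = Gd⁴/(8D³N_a) = (80.5×10³)(9.1⁴)/(8·58.0³·9) = 39.296 N/mm
F = k·δ = 39.296 × 5.9 = 231.84 N

232 N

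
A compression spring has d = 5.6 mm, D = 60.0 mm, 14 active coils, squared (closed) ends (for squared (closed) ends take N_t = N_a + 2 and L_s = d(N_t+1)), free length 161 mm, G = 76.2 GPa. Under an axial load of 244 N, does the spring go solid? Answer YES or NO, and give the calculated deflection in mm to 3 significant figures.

k = Gd⁴/(8D³N_a) = (76.2×10³)(5.6⁴)/(8·60.0³·14) = 3.0977 N/mm
N_t = 16; L_s = 5.6·17 = 95.2 mm; δ_solid = L₀ − L_s = 161 − 95.2 = 65.8 mm
δ = F/k = 244/3.0977 = 78.769 mm
δ ≥ δ_solid → spring goes solid

YES, δ = 78.8 mm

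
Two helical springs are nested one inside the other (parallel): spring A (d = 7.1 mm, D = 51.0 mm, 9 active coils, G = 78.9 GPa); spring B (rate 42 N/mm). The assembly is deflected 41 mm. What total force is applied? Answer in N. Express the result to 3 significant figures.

k_A = Gd⁴/(8D³N_a) = (78.9×10³)(7.1⁴)/(8·51.0³·9) = 20.993 N/mm
Parallel: k_eq = 20.993 + 42 = 62.993 N/mm
F = k_eq·δ = 62.993·41 = 2582.7 N

2580 N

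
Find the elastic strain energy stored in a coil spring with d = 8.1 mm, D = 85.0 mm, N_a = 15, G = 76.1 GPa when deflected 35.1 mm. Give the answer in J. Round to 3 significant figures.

k = Gd⁴/(8D³N_a) = (76.1×10³)(8.1⁴)/(8·85.0³·15) = 4.4452 N/mm
U = ½kδ² = 0.5 × 4.4452 × 35.1² = 2738.2 N·mm = 2.7382 J

2.74 J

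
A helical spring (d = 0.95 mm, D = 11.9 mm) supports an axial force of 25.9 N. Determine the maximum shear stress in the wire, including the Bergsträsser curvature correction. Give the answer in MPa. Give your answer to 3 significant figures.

1010 MPa

Spring index C = D/d = 11.9/0.95 = 12.5263
K_B = (4C+2)/(4C−3) = 52.105/47.105 = 1.1061
τ₀ = 8FD/(πd³) = 8·25.9·11.9/(π·0.95³) = 2465.68/2.6935 = 915.41 MPa
τ_max = K·τ₀ = 1.1061 × 915.41 = 1012.6 MPa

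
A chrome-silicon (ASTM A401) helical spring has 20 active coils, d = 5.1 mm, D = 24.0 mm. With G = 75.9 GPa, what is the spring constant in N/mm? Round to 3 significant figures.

k = Gd⁴/(8D³N_a) = (75.9×10³ × 5.1⁴) / (8 × 24.0³ × 20)
  = 5.13479e+07 / 2.21184e+06 = 23.215 N/mm

23.2 N/mm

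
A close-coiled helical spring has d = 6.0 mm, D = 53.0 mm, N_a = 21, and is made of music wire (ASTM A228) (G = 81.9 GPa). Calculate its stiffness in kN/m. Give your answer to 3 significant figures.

4.24 kN/m

k = Gd⁴/(8D³N_a) = (81.9×10³ × 6.0⁴) / (8 × 53.0³ × 21)
  = 1.06142e+08 / 2.50113e+07 = 4.2438 N/mm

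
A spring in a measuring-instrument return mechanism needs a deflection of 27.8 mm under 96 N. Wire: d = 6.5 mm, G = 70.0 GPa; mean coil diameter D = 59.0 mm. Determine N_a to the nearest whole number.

Required rate k = F/δ = 96/27.8 = 3.4532 N/mm
N_a = Gd⁴/(8D³k) = (70.0×10³ × 6.5⁴)/(8 × 59.0³ × 3.4532)
    = 1.24954e+08 / 5.67378e+06 = 22.02 → 22 coils

22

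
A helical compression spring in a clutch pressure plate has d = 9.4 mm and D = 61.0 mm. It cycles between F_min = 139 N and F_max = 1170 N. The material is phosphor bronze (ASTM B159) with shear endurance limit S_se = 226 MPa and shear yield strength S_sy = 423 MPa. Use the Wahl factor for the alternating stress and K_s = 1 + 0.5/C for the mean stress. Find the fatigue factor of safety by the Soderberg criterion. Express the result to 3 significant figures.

1.19

C = D/d = 61.0/9.4 = 6.4894; K_W = (4C−1)/(4C−4)+0.615/C = 1.2314; K_s = 1+0.5/C = 1.0770
F_a = (F_max−F_min)/2 = 515.5 N; F_m = (F_max+F_min)/2 = 654.5 N
τ_a = K_W·8F_aD/(πd³) = 1.2314 × 96.408 = 118.72 MPa
τ_m = K_s·8F_mD/(πd³) = 1.0770 × 122.4 = 131.84 MPa
Soderberg: 1/n_f = τ_a/S_se + τ_m/S_sy = 118.72/226 + 131.84/423 = 0.52530 + 0.31167 = 0.83696
n_f = 1/0.83696 = 1.195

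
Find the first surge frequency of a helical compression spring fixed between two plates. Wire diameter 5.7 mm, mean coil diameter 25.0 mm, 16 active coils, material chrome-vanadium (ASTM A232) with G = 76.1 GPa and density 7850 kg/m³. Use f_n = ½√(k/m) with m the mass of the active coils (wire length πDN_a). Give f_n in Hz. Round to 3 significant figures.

200 Hz

k = Gd⁴/(8D³N_a) = (76.1×10³)(5.7⁴)/(8·25.0³·16) = 40.166 N/mm = 40166 N/m
Wire length L = πDN_a = π·25.0·16 = 1256.6 mm
m = ρ·(πd²/4)·L = 7850 × 25.518×10⁻⁶ m² × 1.2566 m = 0.25172 kg
f_n = ½√(k/m) = 0.5·√(40166/0.25172) = 0.5·√(1.5956e+05) = 199.73 Hz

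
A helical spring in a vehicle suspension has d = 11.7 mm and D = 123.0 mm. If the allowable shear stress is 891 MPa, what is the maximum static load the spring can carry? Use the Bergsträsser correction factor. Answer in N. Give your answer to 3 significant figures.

C = D/d = 123.0/11.7 = 10.5128
K_B = (4C+2)/(4C−3) = 44.051/39.051 = 1.1280
τ_max = K·8FD/(πd³) → F_max = τ_allow·πd³/(8DK)
F_max = 891·π·11.7³/(8·123.0·1.1280) = 4.4832e+06/1110 = 4038.9 N

4040 N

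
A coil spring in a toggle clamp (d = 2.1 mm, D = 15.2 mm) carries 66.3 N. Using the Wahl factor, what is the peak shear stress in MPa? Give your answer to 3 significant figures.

334 MPa

Spring index C = D/d = 15.2/2.1 = 7.2381
K_W = (4C−1)/(4C−4) + 0.615/C = 27.952/24.952 + 0.0850 = 1.2052
τ₀ = 8FD/(πd³) = 8·66.3·15.2/(π·2.1³) = 8062.08/29.094 = 277.1 MPa
τ_max = K·τ₀ = 1.2052 × 277.1 = 333.96 MPa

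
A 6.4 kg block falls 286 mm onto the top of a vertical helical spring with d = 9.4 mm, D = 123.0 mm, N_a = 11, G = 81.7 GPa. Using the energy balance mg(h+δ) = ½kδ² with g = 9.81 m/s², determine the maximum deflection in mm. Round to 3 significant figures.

k = Gd⁴/(8D³N_a) = (81.7×10³)(9.4⁴)/(8·123.0³·11) = 3.8953 N/mm
W = mg = 6.4 × 9.81 = 62.784 N
½kδ² − Wδ − Wh = 0 → δ = (W + √(W² + 2kWh))/k
δ = (62.784 + √(3941.8 + 139888))/3.8953 = (62.784 + 379.25)/3.8953 = 113.48 mm

113 mm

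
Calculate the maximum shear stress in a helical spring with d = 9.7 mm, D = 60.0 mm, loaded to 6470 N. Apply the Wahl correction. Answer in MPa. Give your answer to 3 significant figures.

Spring index C = D/d = 60.0/9.7 = 6.1856
K_W = (4C−1)/(4C−4) + 0.615/C = 23.742/20.742 + 0.0994 = 1.2441
τ₀ = 8FD/(πd³) = 8·6470·60.0/(π·9.7³) = 3.1056e+06/2867.2 = 1083.1 MPa
τ_max = K·τ₀ = 1.2441 × 1083.1 = 1347.5 MPa

1350 MPa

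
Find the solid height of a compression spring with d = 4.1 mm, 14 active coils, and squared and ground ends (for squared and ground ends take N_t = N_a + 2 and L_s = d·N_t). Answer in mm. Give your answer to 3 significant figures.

65.6 mm

squared and ground ends: N_t = N_a + 2 = 14 + 2 = 16
L_s = d·N_t = 4.1 × 16 = 65.6 mm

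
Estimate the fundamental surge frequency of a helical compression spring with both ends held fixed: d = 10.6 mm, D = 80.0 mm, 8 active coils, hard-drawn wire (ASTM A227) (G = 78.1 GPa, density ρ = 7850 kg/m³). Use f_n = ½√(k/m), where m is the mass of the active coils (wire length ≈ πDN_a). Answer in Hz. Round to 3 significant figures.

k = Gd⁴/(8D³N_a) = (78.1×10³)(10.6⁴)/(8·80.0³·8) = 30.09 N/mm = 30090 N/m
Wire length L = πDN_a = π·80.0·8 = 2010.6 mm
m = ρ·(πd²/4)·L = 7850 × 88.247×10⁻⁶ m² × 2.0106 m = 1.3928 kg
f_n = ½√(k/m) = 0.5·√(30090/1.3928) = 0.5·√(21603) = 73.491 Hz

73.5 Hz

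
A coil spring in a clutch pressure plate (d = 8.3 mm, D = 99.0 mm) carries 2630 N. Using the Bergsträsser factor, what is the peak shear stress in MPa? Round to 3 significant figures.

Spring index C = D/d = 99.0/8.3 = 11.9277
K_B = (4C+2)/(4C−3) = 49.711/44.711 = 1.1118
τ₀ = 8FD/(πd³) = 8·2630·99.0/(π·8.3³) = 2.08296e+06/1796.3 = 1159.6 MPa
τ_max = K·τ₀ = 1.1118 × 1159.6 = 1289.2 MPa

1290 MPa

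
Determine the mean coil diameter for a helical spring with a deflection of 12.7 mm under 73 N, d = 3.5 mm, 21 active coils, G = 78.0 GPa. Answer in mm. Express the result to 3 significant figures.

23.0 mm

Required rate k = F/δ = 73/12.7 = 5.748 N/mm
D = (Gd⁴/(8N_a·k))^(1/3) = (78.0×10³·3.5⁴/(8·21·5.748))^(1/3)
  = (12121)^(1/3) = 22.9710 mm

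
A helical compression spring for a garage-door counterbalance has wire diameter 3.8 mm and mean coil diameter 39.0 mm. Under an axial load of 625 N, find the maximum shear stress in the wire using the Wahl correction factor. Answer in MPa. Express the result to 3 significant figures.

Spring index C = D/d = 39.0/3.8 = 10.2632
K_W = (4C−1)/(4C−4) + 0.615/C = 40.053/37.053 + 0.0599 = 1.1409
τ₀ = 8FD/(πd³) = 8·625·39.0/(π·3.8³) = 195000/172.39 = 1131.2 MPa
τ_max = K·τ₀ = 1.1409 × 1131.2 = 1290.6 MPa

1290 MPa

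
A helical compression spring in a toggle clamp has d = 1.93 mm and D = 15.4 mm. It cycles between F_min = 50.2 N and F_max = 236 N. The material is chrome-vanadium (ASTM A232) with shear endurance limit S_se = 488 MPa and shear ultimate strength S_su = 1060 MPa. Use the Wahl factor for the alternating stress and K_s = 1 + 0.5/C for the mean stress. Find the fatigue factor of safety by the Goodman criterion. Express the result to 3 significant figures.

C = D/d = 15.4/1.93 = 7.9793; K_W = (4C−1)/(4C−4)+0.615/C = 1.1845; K_s = 1+0.5/C = 1.0627
F_a = (F_max−F_min)/2 = 92.9 N; F_m = (F_max+F_min)/2 = 143.1 N
τ_a = K_W·8F_aD/(πd³) = 1.1845 × 506.76 = 600.28 MPa
τ_m = K_s·8F_mD/(πd³) = 1.0627 × 780.6 = 829.51 MPa
Goodman: 1/n_f = τ_a/S_se + τ_m/S_su = 600.28/488 + 829.51/1060 = 1.23008 + 0.78256 = 2.0126
n_f = 1/2.0126 = 0.4969

0.497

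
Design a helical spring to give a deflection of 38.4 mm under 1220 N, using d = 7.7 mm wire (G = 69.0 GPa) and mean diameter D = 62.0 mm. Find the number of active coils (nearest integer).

4

Required rate k = F/δ = 1220/38.4 = 31.771 N/mm
N_a = Gd⁴/(8D³k) = (69.0×10³ × 7.7⁴)/(8 × 62.0³ × 31.771)
    = 2.42556e+08 / 6.0575e+07 = 4.004 → 4 coils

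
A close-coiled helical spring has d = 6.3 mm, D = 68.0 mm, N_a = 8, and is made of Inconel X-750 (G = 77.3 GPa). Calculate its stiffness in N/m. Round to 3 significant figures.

k = Gd⁴/(8D³N_a) = (77.3×10³ × 6.3⁴) / (8 × 68.0³ × 8)
  = 1.2177e+08 / 2.01236e+07 = 6.0511 N/mm = 6051.1 N/m

6050 N/m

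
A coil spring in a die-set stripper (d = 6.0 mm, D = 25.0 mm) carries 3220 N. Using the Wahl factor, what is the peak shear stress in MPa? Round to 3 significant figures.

1310 MPa

Spring index C = D/d = 25.0/6.0 = 4.1667
K_W = (4C−1)/(4C−4) + 0.615/C = 15.667/12.667 + 0.1476 = 1.3844
τ₀ = 8FD/(πd³) = 8·3220·25.0/(π·6.0³) = 644000/678.58 = 949.04 MPa
τ_max = K·τ₀ = 1.3844 × 949.04 = 1313.9 MPa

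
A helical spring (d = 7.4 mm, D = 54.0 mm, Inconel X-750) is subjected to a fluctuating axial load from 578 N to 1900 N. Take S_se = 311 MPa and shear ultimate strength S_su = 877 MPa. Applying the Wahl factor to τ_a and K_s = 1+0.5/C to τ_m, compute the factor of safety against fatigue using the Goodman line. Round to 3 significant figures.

0.725

C = D/d = 54.0/7.4 = 7.2973; K_W = (4C−1)/(4C−4)+0.615/C = 1.2034; K_s = 1+0.5/C = 1.0685
F_a = (F_max−F_min)/2 = 661 N; F_m = (F_max+F_min)/2 = 1239 N
τ_a = K_W·8F_aD/(πd³) = 1.2034 × 224.31 = 269.92 MPa
τ_m = K_s·8F_mD/(πd³) = 1.0685 × 420.45 = 449.25 MPa
Goodman: 1/n_f = τ_a/S_se + τ_m/S_su = 269.92/311 + 449.25/877 = 0.86792 + 0.51226 = 1.3802
n_f = 1/1.3802 = 0.7245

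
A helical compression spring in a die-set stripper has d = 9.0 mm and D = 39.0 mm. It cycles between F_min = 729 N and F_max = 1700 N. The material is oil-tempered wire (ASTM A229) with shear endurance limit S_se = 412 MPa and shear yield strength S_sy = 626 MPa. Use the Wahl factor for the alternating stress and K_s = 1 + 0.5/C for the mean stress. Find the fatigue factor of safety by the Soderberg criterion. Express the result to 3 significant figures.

C = D/d = 39.0/9.0 = 4.3333; K_W = (4C−1)/(4C−4)+0.615/C = 1.3669; K_s = 1+0.5/C = 1.1154
F_a = (F_max−F_min)/2 = 485.5 N; F_m = (F_max+F_min)/2 = 1214.5 N
τ_a = K_W·8F_aD/(πd³) = 1.3669 × 66.14 = 90.409 MPa
τ_m = K_s·8F_mD/(πd³) = 1.1154 × 165.45 = 184.54 MPa
Soderberg: 1/n_f = τ_a/S_se + τ_m/S_sy = 90.409/412 + 184.54/626 = 0.21944 + 0.29480 = 0.51424
n_f = 1/0.51424 = 1.945

1.94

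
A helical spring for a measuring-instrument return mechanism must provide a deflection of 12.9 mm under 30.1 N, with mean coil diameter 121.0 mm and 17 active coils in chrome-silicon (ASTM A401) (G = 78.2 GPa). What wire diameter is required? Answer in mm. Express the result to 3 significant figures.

Required rate k = F/δ = 30.1/12.9 = 2.3333 N/mm
d = (8D³N_a·k / G)^(1/4) = (8·121.0³·17·2.3333 / (78.2×10³))^0.25
  = (7188.9)^0.25 = 9.2080 mm

9.21 mm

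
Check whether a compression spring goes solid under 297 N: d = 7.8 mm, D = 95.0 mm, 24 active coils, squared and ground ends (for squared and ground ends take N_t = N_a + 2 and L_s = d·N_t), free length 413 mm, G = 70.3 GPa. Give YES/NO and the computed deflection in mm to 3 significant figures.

k = Gd⁴/(8D³N_a) = (70.3×10³)(7.8⁴)/(8·95.0³·24) = 1.5807 N/mm
N_t = 26; L_s = 7.8·26 = 202.8 mm; δ_solid = L₀ − L_s = 413 − 202.8 = 210.2 mm
δ = F/k = 297/1.5807 = 187.89 mm
δ < δ_solid → spring does not go solid

NO, δ = 188 mm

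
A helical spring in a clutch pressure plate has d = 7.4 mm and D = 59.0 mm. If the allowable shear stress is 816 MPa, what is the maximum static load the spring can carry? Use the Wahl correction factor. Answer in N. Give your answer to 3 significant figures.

1860 N

C = D/d = 59.0/7.4 = 7.9730
K_W = (4C−1)/(4C−4) + 0.615/C = 30.892/27.892 + 0.0771 = 1.1847
τ_max = K·8FD/(πd³) → F_max = τ_allow·πd³/(8DK)
F_max = 816·π·7.4³/(8·59.0·1.1847) = 1.0388e+06/559.18 = 1857.7 N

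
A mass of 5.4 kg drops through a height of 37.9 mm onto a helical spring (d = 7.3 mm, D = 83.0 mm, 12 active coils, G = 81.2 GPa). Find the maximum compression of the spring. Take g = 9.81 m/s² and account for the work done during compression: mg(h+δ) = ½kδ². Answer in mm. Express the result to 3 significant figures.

k = Gd⁴/(8D³N_a) = (81.2×10³)(7.3⁴)/(8·83.0³·12) = 4.2009 N/mm
W = mg = 5.4 × 9.81 = 52.974 N
½kδ² − Wδ − Wh = 0 → δ = (W + √(W² + 2kWh))/k
δ = (52.974 + √(2806.2 + 16868.4))/4.2009 = (52.974 + 140.27)/4.2009 = 46 mm

46.0 mm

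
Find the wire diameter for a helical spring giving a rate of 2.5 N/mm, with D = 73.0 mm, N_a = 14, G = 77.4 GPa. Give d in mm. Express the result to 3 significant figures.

d = (8D³N_a·k / G)^(1/4) = (8·73.0³·14·2.5 / (77.4×10³))^0.25
  = (1407.3)^0.25 = 6.1249 mm

6.12 mm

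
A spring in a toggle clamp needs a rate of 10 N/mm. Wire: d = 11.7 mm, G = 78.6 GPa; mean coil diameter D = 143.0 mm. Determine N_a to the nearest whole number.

N_a = Gd⁴/(8D³k) = (78.6×10³ × 11.7⁴)/(8 × 143.0³ × 10)
    = 1.47288e+09 / 2.33937e+08 = 6.296 → 6 coils

6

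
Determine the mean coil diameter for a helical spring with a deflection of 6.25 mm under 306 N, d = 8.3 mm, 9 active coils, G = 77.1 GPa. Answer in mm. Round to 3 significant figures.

47.0 mm

Required rate k = F/δ = 306/6.25 = 48.96 N/mm
D = (Gd⁴/(8N_a·k))^(1/3) = (77.1×10³·8.3⁴/(8·9·48.96))^(1/3)
  = (103799)^(1/3) = 46.9964 mm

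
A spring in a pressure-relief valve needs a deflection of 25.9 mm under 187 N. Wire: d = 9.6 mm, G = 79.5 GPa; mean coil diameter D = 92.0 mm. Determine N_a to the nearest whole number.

Required rate k = F/δ = 187/25.9 = 7.2201 N/mm
N_a = Gd⁴/(8D³k) = (79.5×10³ × 9.6⁴)/(8 × 92.0³ × 7.2201)
    = 6.75231e+08 / 4.49775e+07 = 15.01 → 15 coils

15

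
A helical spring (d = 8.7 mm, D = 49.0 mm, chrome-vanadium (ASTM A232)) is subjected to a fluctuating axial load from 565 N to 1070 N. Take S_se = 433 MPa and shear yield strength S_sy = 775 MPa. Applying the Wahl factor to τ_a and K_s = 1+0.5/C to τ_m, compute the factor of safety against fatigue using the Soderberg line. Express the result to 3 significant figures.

2.79

C = D/d = 49.0/8.7 = 5.6322; K_W = (4C−1)/(4C−4)+0.615/C = 1.2711; K_s = 1+0.5/C = 1.0888
F_a = (F_max−F_min)/2 = 252.5 N; F_m = (F_max+F_min)/2 = 817.5 N
τ_a = K_W·8F_aD/(πd³) = 1.2711 × 47.845 = 60.816 MPa
τ_m = K_s·8F_mD/(πd³) = 1.0888 × 154.91 = 168.66 MPa
Soderberg: 1/n_f = τ_a/S_se + τ_m/S_sy = 60.816/433 + 168.66/775 = 0.14045 + 0.21762 = 0.35808
n_f = 1/0.35808 = 2.793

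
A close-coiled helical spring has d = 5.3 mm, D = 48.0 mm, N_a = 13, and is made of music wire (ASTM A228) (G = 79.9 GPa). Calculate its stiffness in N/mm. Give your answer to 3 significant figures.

5.48 N/mm

k = Gd⁴/(8D³N_a) = (79.9×10³ × 5.3⁴) / (8 × 48.0³ × 13)
  = 6.30449e+07 / 1.15016e+07 = 5.4814 N/mm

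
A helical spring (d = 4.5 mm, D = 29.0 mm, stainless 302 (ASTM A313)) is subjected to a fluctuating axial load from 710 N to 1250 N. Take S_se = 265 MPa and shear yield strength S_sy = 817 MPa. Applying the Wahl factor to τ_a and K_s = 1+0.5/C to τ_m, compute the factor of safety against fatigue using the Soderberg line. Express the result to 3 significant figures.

0.484

C = D/d = 29.0/4.5 = 6.4444; K_W = (4C−1)/(4C−4)+0.615/C = 1.2332; K_s = 1+0.5/C = 1.0776
F_a = (F_max−F_min)/2 = 270 N; F_m = (F_max+F_min)/2 = 980 N
τ_a = K_W·8F_aD/(πd³) = 1.2332 × 218.81 = 269.83 MPa
τ_m = K_s·8F_mD/(πd³) = 1.0776 × 794.19 = 855.81 MPa
Soderberg: 1/n_f = τ_a/S_se + τ_m/S_sy = 269.83/265 + 855.81/817 = 1.01823 + 1.04751 = 2.0657
n_f = 1/2.0657 = 0.4841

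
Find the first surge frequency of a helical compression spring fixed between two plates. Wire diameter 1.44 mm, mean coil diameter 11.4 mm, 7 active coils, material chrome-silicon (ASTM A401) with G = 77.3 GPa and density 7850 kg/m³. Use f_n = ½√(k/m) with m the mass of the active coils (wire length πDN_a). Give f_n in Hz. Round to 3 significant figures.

k = Gd⁴/(8D³N_a) = (77.3×10³)(1.44⁴)/(8·11.4³·7) = 4.0061 N/mm = 4006.1 N/m
Wire length L = πDN_a = π·11.4·7 = 250.7 mm
m = ρ·(πd²/4)·L = 7850 × 1.6286×10⁻⁶ m² × 0.2507 m = 0.0032051 kg
f_n = ½√(k/m) = 0.5·√(4006.1/0.0032051) = 0.5·√(1.2499e+06) = 559 Hz

559 Hz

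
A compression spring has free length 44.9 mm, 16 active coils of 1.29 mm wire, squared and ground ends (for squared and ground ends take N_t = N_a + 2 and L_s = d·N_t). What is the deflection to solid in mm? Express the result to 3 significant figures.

21.7 mm

N_t = 18; L_s = 1.29·18 = 23.22 mm
δ_solid = L₀ − L_s = 44.9 − 23.22 = 21.68 mm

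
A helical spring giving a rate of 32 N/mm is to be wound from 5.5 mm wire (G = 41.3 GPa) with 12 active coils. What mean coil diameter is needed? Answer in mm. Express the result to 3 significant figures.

23.1 mm

D = (Gd⁴/(8N_a·k))^(1/3) = (41.3×10³·5.5⁴/(8·12·32))^(1/3)
  = (12302.1)^(1/3) = 23.0848 mm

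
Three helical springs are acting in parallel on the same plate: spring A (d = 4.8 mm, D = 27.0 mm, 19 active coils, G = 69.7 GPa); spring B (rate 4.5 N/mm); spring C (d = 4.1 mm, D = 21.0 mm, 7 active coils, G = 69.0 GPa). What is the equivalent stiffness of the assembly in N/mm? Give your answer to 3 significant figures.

k_A = Gd⁴/(8D³N_a) = (69.7×10³)(4.8⁴)/(8·27.0³·19) = 12.367 N/mm
k_C = Gd⁴/(8D³N_a) = (69.0×10³)(4.1⁴)/(8·21.0³·7) = 37.596 N/mm
Parallel: k_eq = 12.367 + 4.5 + 37.596 = 54.463 N/mm

54.5 N/mm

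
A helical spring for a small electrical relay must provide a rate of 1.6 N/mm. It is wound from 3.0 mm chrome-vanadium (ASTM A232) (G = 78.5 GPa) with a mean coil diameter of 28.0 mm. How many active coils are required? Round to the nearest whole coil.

N_a = Gd⁴/(8D³k) = (78.5×10³ × 3.0⁴)/(8 × 28.0³ × 1.6)
    = 6.3585e+06 / 280986 = 22.63 → 23 coils

23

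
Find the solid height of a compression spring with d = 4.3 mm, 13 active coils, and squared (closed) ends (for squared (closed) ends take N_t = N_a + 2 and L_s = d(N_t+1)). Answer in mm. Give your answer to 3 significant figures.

squared (closed) ends: N_t = N_a + 2 = 13 + 2 = 15
L_s = d·(N_t+1) = 4.3 × 16 = 68.8 mm

68.8 mm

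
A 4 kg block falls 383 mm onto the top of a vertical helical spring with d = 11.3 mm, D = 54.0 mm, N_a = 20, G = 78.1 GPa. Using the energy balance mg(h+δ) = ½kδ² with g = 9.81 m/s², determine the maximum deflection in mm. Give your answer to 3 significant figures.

25.2 mm

k = Gd⁴/(8D³N_a) = (78.1×10³)(11.3⁴)/(8·54.0³·20) = 50.543 N/mm
W = mg = 4 × 9.81 = 39.24 N
½kδ² − Wδ − Wh = 0 → δ = (W + √(W² + 2kWh))/k
δ = (39.24 + √(1539.8 + 1.51922e+06))/50.543 = (39.24 + 1233.2)/50.543 = 25.175 mm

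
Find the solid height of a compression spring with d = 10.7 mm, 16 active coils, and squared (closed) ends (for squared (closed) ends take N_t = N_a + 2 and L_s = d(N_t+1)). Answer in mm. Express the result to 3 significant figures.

203 mm

squared (closed) ends: N_t = N_a + 2 = 16 + 2 = 18
L_s = d·(N_t+1) = 10.7 × 19 = 203.3 mm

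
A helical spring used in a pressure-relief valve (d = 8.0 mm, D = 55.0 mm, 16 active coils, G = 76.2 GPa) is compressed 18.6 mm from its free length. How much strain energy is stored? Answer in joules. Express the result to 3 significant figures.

k = Gd⁴/(8D³N_a) = (76.2×10³)(8.0⁴)/(8·55.0³·16) = 14.656 N/mm
U = ½kδ² = 0.5 × 14.656 × 18.6² = 2535.2 N·mm = 2.5352 J

2.54 J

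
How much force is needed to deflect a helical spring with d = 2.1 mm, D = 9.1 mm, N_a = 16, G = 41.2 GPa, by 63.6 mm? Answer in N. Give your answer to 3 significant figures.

k = Gd⁴/(8D³N_a) = (41.2×10³)(2.1⁴)/(8·9.1³·16) = 8.3069 N/mm
F = k·δ = 8.3069 × 63.6 = 528.32 N

528 N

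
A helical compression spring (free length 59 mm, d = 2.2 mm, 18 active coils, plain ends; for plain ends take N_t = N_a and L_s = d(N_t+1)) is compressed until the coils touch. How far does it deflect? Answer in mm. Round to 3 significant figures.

N_t = 18; L_s = 2.2·19 = 41.8 mm
δ_solid = L₀ − L_s = 59 − 41.8 = 17.2 mm

17.2 mm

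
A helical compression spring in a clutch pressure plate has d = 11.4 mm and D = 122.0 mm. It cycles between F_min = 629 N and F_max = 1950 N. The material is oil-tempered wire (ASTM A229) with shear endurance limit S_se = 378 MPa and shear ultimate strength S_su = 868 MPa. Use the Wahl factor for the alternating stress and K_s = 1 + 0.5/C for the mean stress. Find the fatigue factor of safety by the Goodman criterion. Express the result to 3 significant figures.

1.35

C = D/d = 122.0/11.4 = 10.7018; K_W = (4C−1)/(4C−4)+0.615/C = 1.1348; K_s = 1+0.5/C = 1.0467
F_a = (F_max−F_min)/2 = 660.5 N; F_m = (F_max+F_min)/2 = 1289.5 N
τ_a = K_W·8F_aD/(πd³) = 1.1348 × 138.5 = 157.17 MPa
τ_m = K_s·8F_mD/(πd³) = 1.0467 × 270.4 = 283.03 MPa
Goodman: 1/n_f = τ_a/S_se + τ_m/S_su = 157.17/378 + 283.03/868 = 0.41579 + 0.32608 = 0.74187
n_f = 1/0.74187 = 1.348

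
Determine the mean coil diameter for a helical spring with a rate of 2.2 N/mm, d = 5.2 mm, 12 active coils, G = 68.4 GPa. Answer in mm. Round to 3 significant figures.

D = (Gd⁴/(8N_a·k))^(1/3) = (68.4×10³·5.2⁴/(8·12·2.2))^(1/3)
  = (236797)^(1/3) = 61.8669 mm

61.9 mm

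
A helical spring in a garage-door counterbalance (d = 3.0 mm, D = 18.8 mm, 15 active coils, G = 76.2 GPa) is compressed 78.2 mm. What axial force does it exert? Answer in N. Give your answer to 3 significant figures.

605 N

k = Gd⁴/(8D³N_a) = (76.2×10³)(3.0⁴)/(8·18.8³·15) = 7.7408 N/mm
F = k·δ = 7.7408 × 78.2 = 605.33 N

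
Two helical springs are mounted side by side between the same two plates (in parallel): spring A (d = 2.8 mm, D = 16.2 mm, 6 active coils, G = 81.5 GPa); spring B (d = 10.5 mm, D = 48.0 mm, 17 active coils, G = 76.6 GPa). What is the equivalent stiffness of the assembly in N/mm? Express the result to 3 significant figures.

k_A = Gd⁴/(8D³N_a) = (81.5×10³)(2.8⁴)/(8·16.2³·6) = 24.547 N/mm
k_B = Gd⁴/(8D³N_a) = (76.6×10³)(10.5⁴)/(8·48.0³·17) = 61.905 N/mm
Parallel: k_eq = 24.547 + 61.905 = 86.452 N/mm

86.5 N/mm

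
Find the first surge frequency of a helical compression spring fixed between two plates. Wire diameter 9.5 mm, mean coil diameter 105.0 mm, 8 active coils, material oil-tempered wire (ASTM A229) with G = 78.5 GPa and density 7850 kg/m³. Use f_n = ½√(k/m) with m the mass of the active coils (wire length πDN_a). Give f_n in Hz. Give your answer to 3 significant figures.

38.3 Hz

k = Gd⁴/(8D³N_a) = (78.5×10³)(9.5⁴)/(8·105.0³·8) = 8.6301 N/mm = 8630.1 N/m
Wire length L = πDN_a = π·105.0·8 = 2638.9 mm
m = ρ·(πd²/4)·L = 7850 × 70.882×10⁻⁶ m² × 2.6389 m = 1.4684 kg
f_n = ½√(k/m) = 0.5·√(8630.1/1.4684) = 0.5·√(5877.3) = 38.332 Hz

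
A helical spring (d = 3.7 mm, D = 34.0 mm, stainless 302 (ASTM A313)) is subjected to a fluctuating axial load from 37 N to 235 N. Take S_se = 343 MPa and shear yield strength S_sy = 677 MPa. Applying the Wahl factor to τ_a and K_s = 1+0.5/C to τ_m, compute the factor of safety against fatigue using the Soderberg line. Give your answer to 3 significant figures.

C = D/d = 34.0/3.7 = 9.1892; K_W = (4C−1)/(4C−4)+0.615/C = 1.1585; K_s = 1+0.5/C = 1.0544
F_a = (F_max−F_min)/2 = 99 N; F_m = (F_max+F_min)/2 = 136 N
τ_a = K_W·8F_aD/(πd³) = 1.1585 × 169.22 = 196.04 MPa
τ_m = K_s·8F_mD/(πd³) = 1.0544 × 232.46 = 245.11 MPa
Soderberg: 1/n_f = τ_a/S_se + τ_m/S_sy = 196.04/343 + 245.11/677 = 0.57155 + 0.36205 = 0.93361
n_f = 1/0.93361 = 1.071

1.07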